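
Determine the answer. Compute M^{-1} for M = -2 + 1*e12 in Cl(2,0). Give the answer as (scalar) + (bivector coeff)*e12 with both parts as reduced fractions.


M = -2 + 1*e12, where e12^2 = -1.
Since M commutes with its reverse ~M = a - b*e12, M * ~M = a^2 - b^2*e12^2 = a^2 + b^2.
So M^{-1} = ~M / (a^2 + b^2) = (a - b*e12)/(a^2 + b^2).
a^2 + b^2 = 4 + 1 = 5
Scalar part = -2/5 = -2/5
Bivector coeff = -1/5 = -1/5
M^{-1} = -2/5 - 1/5*e12


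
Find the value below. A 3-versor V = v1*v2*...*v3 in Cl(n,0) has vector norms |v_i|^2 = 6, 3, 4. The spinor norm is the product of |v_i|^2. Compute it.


Spinor norm N(V) = |v1|^2 * |v2|^2 * ... * |v3|^2
= 6 * 3 * 4
Running product: 6, 18, 72
N(V) = 72


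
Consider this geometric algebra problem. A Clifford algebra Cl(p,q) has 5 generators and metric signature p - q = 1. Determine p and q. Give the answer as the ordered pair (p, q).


We need p + q = 5 and p - q = 1.
Adding: 2p = 5 + 1 = 6, so p = 3.
Then q = 5 - 3 = 2.
(p, q) = (3, 2)


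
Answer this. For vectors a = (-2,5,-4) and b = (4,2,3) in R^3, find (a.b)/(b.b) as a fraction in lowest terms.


Projection coefficient = (a . b) / (b . b)
a . b = (-2)*4 + 5*2 + (-4)*3
= -8 + 10 + (-12) = -10
b . b = 4^2 + 2^2 + 3^2
= 16 + 4 + 9 = 29
Coefficient = -10/29
In lowest terms: -10/29


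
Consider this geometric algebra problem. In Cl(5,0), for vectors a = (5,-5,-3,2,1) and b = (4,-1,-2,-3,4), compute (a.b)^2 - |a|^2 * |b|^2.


a . b = 5*4 + (-5)*(-1) + (-3)*(-2) + 2*(-3) + 1*4
= 20 + 5 + 6 + (-6) + 4 = 29
|a|^2 = 5^2 + (-5)^2 + (-3)^2 + 2^2 + 1^2 = 64
|b|^2 = 4^2 + (-1)^2 + (-2)^2 + (-3)^2 + 4^2 = 46
(a.b)^2 = 29^2 = 841
|a|^2 * |b|^2 = 64 * 46 = 2944
Result = 841 - 2944 = -2103


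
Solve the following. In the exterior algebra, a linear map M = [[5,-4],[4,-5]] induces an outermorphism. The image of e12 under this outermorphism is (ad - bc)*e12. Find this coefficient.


The outermorphism of a linear map f sends e1^e2 to f(e1)^f(e2).
f(e1) = 5*e1 + 4*e2
f(e2) = -4*e1 - 5*e2
f(e1) ^ f(e2) = (5*e1 + 4*e2) ^ (-4*e1 - 5*e2)
= 5*(-5)*e12 + 4*(-4)*e21
= (-25 - (-16))*e12
= -9*e12
Coefficient = -9


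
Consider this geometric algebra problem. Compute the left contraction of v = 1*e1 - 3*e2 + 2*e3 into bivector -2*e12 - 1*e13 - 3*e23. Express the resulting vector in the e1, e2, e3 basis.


Left contraction v _| B = <vB>_1 (grade-1 part of the geometric product vB).
Using e1_|e12 = e2, e2_|e12 = -e1, e1_|e13 = e3, e3_|e13 = -e1, e2_|e23 = e3, e3_|e23 = -e2:
e1 coeff: -v2*b12 - v3*b13 = -(-3)*(-2) - (2)*(-1) = -4
e2 coeff: v1*b12 - v3*b23 = (1)*(-2) - (2)*(-3) = 4
e3 coeff: v1*b13 + v2*b23 = (1)*(-1) + (-3)*(-3) = 8
v _| B = -4*e1 + 4*e2 + 8*e3


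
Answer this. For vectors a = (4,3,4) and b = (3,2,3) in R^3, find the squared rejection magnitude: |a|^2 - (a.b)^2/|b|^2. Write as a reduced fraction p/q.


|a|^2 = 4^2 + 3^2 + 4^2 = 41
|b|^2 = 3^2 + 2^2 + 3^2 = 22
a . b = 4*3 + 3*2 + 4*3 = 30
(a.b)^2 = 30^2 = 900
|rej|^2 = 41 - 900/22
= (902 - 900)/22
= 2/22
In lowest terms: 1/11


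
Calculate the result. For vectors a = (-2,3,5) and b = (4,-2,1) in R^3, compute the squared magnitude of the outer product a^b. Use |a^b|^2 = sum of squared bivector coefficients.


a wedge b = (a1*b2 - a2*b1)*e12 + (a1*b3 - a3*b1)*e13 + (a2*b3 - a3*b2)*e23
e12 coeff: (-2)*(-2) - 3*4 = 4 - 12 = -8
e13 coeff: (-2)*1 - 5*4 = -2 - 20 = -22
e23 coeff: 3*1 - 5*(-2) = 3 - (-10) = 13
|a wedge b|^2 = (-8)^2 + (-22)^2 + 13^2
= 64 + 484 + 169
= 717


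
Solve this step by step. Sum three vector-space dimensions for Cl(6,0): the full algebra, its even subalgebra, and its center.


n = 6 + 0 = 6
Total dim = 2^6 = 64
Even subalgebra dim = 2^5 = 32
n is even, so center dim = 1
Sum = 64 + 32 + 1 = 97


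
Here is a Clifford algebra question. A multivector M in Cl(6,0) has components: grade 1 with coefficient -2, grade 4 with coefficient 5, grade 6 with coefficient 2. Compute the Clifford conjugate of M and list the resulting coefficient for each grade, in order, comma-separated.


Clifford conjugate sign for grade k: (-1)^(k(k+1)/2)
Grade 1: (-1)^(1*2/2) = (-1)^1 = -1, coeff -2 -> 2
Grade 4: (-1)^(4*5/2) = (-1)^10 = 1, coeff 5 -> 5
Grade 6: (-1)^(6*7/2) = (-1)^21 = -1, coeff 2 -> -2
Conjugated coefficients: 2, 5, -2


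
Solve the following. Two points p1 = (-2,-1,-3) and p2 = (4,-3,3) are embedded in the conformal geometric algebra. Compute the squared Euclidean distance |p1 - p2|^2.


p1 - p2 = (-6, 2, -6)
|p1 - p2|^2 = (-6)^2 + 2^2 + (-6)^2
= 36 + 4 + 36
= 76


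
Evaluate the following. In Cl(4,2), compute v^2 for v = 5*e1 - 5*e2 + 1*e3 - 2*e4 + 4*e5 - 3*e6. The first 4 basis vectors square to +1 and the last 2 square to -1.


v^2 = sum of c_i^2 * e_i^2
Positive signature terms (e_i^2 = +1): 5^2 + (-5)^2 + 1^2 + (-2)^2 = 55
Negative signature terms (e_j^2 = -1): 4^2 + (-3)^2 = 25
v^2 = 55 - 25 = 30


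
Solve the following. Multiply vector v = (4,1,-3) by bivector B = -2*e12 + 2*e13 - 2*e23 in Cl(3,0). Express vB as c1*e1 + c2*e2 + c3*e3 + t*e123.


vB has grade-1 (vector) and grade-3 (trivector) parts: vB = (v _| B) + (v ^ B).
Vector part <vB>_1:
  e1: -v2*b12 - v3*b13 = -(1)*(-2) - (-3)*(2) = 8
  e2: v1*b12 - v3*b23 = (4)*(-2) - (-3)*(-2) = -14
  e3: v1*b13 + v2*b23 = (4)*(2) + (1)*(-2) = 6
Trivector part <vB>_3:
  e123: v1*b23 - v2*b13 + v3*b12 = (4)*(-2) - (1)*(2) + (-3)*(-2) = -4
vB = 8*e1 - 14*e2 + 6*e3 - 4*e123


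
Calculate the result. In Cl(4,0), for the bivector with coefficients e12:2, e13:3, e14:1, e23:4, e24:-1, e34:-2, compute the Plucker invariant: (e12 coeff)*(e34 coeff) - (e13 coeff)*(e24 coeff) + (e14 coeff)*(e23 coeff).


Plucker relation: af - be + cd
a*f = 2*(-2) = -4
b*e = 3*(-1) = -3
c*d = 1*4 = 4
af - be + cd = -4 - (-3) + 4
= 3


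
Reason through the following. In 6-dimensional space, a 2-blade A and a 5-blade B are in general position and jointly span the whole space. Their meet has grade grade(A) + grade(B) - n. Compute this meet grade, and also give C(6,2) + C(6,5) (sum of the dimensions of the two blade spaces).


Meet grade = grade(A) + grade(B) - n
= 2 + 5 - 6 = 1
C(6,2) = 15
C(6,5) = 6
dim_A + dim_B = 15 + 6 = 21


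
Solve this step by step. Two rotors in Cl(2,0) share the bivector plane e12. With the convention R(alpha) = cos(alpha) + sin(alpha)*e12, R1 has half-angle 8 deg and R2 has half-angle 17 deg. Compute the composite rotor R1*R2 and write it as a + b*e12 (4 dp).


Same-plane rotors commute and their half-angles add:
R1*R2 = cos(a1 + a2) + sin(a1 + a2)*e12.
a1 + a2 = 8 + 17 = 25 deg
cos(25 deg) = 0.9063
sin(25 deg) = 0.4226
R1*R2 = 0.9063 + 0.4226*e12


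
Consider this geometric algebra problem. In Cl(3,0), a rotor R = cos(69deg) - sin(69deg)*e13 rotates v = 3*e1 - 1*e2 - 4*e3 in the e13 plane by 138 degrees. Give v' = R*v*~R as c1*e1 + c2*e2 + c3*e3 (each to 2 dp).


Rotor R = cos(69deg) - sin(69deg)*e13
Rotation angle theta = 2 * 69 = 138 degrees in the e13 plane (e1 -> e3).
The component perpendicular to the plane (e2) is invariant: v'_2 = v2 = -1.00
cos(138deg) = -0.7431, sin(138deg) = 0.6691
v'_1 = v1*cos(theta) - v3*sin(theta) = 3*(-0.7431) - (-4)*0.6691 = 0.45
v'_3 = v1*sin(theta) + v3*cos(theta) = 3*0.6691 + (-4)*(-0.7431) = 4.98
v' = 0.45*e1 - 1.00*e2 + 4.98*e3


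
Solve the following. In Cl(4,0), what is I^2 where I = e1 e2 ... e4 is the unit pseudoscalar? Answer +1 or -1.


The pseudoscalar I = e1...e_n (product of all n generators) of Cl(p,q) satisfies I^2 = (-1)^(q + n(n-1)/2).
p = 4, q = 0, n = p + q = 4
n(n-1)/2 = 4 * 3 / 2 = 6
Exponent = q + n(n-1)/2 = 0 + 6 = 6
I^2 = (-1)^6 = +1


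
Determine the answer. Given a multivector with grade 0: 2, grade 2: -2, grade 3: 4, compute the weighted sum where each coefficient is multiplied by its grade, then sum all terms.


Grade-weighted sum = sum of grade_k * coefficient_k
0*2 = 0
2*(-2) = -4
3*4 = 12
Total = 0 + (-4) + 12 = 8


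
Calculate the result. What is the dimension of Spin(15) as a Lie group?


Spin(n) double-covers SO(n); both have Lie algebra so(n) of dimension n(n-1)/2.
n = 15
n(n-1) = 15 * 14 = 210
dim Spin(15) = 210/2 = 105


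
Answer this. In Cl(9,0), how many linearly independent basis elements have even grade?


Even subalgebra dimension = 2^(n-1)
n = 9 + 0 = 9
2^(9 - 1) = 2^8 = 256
Verification: sum of C(9,k) for even k = 1 + 36 + 126 + 84 + 9 = 256
Result = 256


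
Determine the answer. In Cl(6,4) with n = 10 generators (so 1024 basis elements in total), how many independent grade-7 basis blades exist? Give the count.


Number of grade-k basis blades in Cl(p,q) with n = p + q is C(n, k).
n = 6 + 4 = 10
C(10, 7) = 10! / (7! * 3!)
= 3628800 / (5040 * 6)
= 120


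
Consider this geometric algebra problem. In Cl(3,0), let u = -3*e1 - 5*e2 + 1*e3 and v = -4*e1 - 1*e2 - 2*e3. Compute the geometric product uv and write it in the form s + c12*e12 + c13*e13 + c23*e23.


In Cl(3,0): e_i^2 = 1, e_ie_j = -e_je_i for i != j.
Scalar part = u . v = (-3)*(-4) + (-5)*(-1) + 1*(-2)
= 12 + 5 + (-2) = 15
e12 coeff = (-3)*(-1) - (-5)*(-4) = 3 - 20 = -17
e13 coeff = (-3)*(-2) - 1*(-4) = 6 - (-4) = 10
e23 coeff = (-5)*(-2) - 1*(-1) = 10 - (-1) = 11
uv = 15 - 17*e12 + 10*e13 + 11*e23


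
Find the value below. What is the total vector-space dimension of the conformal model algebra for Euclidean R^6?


The conformal model of R^6 uses Cl(7,1): the 6 Euclidean generators plus two extra orthogonal generators e+ (e+^2 = +1) and e- (e-^2 = -1), from which the null vectors e0, einf are built.
Number of generators m = 6 + 2 = 8.
dim Cl(p,q) = 2^m = 2^8 = 256


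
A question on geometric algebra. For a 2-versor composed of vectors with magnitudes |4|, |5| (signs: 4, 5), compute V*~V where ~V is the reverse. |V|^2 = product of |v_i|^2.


Each vector v_i has |v_i|^2 = s_i^2
Squared scales: 4^2 = 16, 5^2 = 25
|V|^2 = 16 * 25
= 400


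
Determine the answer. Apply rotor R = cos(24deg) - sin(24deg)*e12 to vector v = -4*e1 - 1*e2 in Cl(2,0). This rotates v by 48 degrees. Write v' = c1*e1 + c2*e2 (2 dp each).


Rotor R = cos(24deg) - sin(24deg)*e12
Rotation angle theta = 2 * 24 = 48 degrees
v' = R*v*~R rotates v by theta.
cos(48deg) = 0.6691, sin(48deg) = 0.7431
v'_1 = -4*cos(48deg) - (-1)*sin(48deg)
= -4*0.6691 - (-1)*0.7431
= -1.93
v'_2 = -4*sin(48deg) + (-1)*cos(48deg)
= -4*0.7431 + (-1)*0.6691
= -3.64
v' = -1.93*e1 - 3.64*e2


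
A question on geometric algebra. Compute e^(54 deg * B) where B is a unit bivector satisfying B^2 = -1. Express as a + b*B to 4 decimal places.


For a unit bivector B with B^2 = -1, the exponential series gives
e^(theta*B) = cos(theta) + sin(theta)*B (the GA analogue of Euler's formula).
theta = 54 degrees = 0.942478 rad
cos(54 deg) = 0.5878
sin(54 deg) = 0.8090
exp(theta*B) = 0.5878 + 0.8090*B


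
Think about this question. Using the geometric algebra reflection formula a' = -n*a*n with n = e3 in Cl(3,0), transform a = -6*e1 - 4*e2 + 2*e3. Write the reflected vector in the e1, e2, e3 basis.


Reflection formula: a' = -n*a*n, with n = e3 (unit vector, n^2 = 1).
For reflection through hyperplane perp to e3:
The component along e3 flips sign, others stay.
a = (-6, -4, 2)
a' = (-6, -4, -2)
a' = -6*e1 - 4*e2 - 2*e3


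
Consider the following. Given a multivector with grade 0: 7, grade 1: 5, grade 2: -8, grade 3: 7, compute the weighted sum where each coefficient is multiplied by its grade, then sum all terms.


Grade-weighted sum = sum of grade_k * coefficient_k
0*7 = 0
1*5 = 5
2*(-8) = -16
3*7 = 21
Total = 0 + 5 + (-16) + 21 = 10


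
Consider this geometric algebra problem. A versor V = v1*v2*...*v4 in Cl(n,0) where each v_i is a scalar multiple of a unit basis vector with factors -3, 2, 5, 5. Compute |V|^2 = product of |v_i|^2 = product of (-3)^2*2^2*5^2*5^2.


Each vector v_i has |v_i|^2 = s_i^2
Squared scales: (-3)^2 = 9, 2^2 = 4, 5^2 = 25, 5^2 = 25
|V|^2 = 9 * 4 * 25 * 25
= 22500


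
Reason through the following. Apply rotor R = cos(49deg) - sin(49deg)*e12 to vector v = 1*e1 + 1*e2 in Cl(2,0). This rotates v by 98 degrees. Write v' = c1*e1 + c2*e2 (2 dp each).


Rotor R = cos(49deg) - sin(49deg)*e12
Rotation angle theta = 2 * 49 = 98 degrees
v' = R*v*~R rotates v by theta.
cos(98deg) = -0.1392, sin(98deg) = 0.9903
v'_1 = 1*cos(98deg) - 1*sin(98deg)
= 1*(-0.1392) - 1*0.9903
= -1.13
v'_2 = 1*sin(98deg) + 1*cos(98deg)
= 1*0.9903 + 1*(-0.1392)
= 0.85
v' = -1.13*e1 + 0.85*e2


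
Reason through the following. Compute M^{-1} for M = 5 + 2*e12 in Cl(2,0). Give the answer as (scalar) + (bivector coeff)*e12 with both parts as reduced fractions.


M = 5 + 2*e12, where e12^2 = -1.
Since M commutes with its reverse ~M = a - b*e12, M * ~M = a^2 - b^2*e12^2 = a^2 + b^2.
So M^{-1} = ~M / (a^2 + b^2) = (a - b*e12)/(a^2 + b^2).
a^2 + b^2 = 25 + 4 = 29
Scalar part = 5/29 = 5/29
Bivector coeff = -2/29 = -2/29
M^{-1} = 5/29 - 2/29*e12


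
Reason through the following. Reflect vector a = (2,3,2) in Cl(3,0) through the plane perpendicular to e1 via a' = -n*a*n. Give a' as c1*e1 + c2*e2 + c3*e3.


Reflection formula: a' = -n*a*n, with n = e1 (unit vector, n^2 = 1).
For reflection through hyperplane perp to e1:
The component along e1 flips sign, others stay.
a = (2, 3, 2)
a' = (-2, 3, 2)
a' = -2*e1 + 3*e2 + 2*e3


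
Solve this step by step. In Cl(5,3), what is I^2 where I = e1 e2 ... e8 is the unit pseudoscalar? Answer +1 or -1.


The pseudoscalar I = e1...e_n (product of all n generators) of Cl(p,q) satisfies I^2 = (-1)^(q + n(n-1)/2).
p = 5, q = 3, n = p + q = 8
n(n-1)/2 = 8 * 7 / 2 = 28
Exponent = q + n(n-1)/2 = 3 + 28 = 31
I^2 = (-1)^31 = -1


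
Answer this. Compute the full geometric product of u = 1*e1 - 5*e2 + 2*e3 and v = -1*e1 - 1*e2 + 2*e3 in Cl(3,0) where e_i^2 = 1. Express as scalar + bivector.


In Cl(3,0): e_i^2 = 1, e_ie_j = -e_je_i for i != j.
Scalar part = u . v = 1*(-1) + (-5)*(-1) + 2*2
= -1 + 5 + 4 = 8
e12 coeff = 1*(-1) - (-5)*(-1) = -1 - 5 = -6
e13 coeff = 1*2 - 2*(-1) = 2 - (-2) = 4
e23 coeff = (-5)*2 - 2*(-1) = -10 - (-2) = -8
uv = 8 - 6*e12 + 4*e13 - 8*e23


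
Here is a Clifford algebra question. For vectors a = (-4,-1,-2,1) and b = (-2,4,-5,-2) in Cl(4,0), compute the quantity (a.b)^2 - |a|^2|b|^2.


a . b = (-4)*(-2) + (-1)*4 + (-2)*(-5) + 1*(-2)
= 8 + (-4) + 10 + (-2) = 12
|a|^2 = (-4)^2 + (-1)^2 + (-2)^2 + 1^2 = 22
|b|^2 = (-2)^2 + 4^2 + (-5)^2 + (-2)^2 = 49
(a.b)^2 = 12^2 = 144
|a|^2 * |b|^2 = 22 * 49 = 1078
Result = 144 - 1078 = -934


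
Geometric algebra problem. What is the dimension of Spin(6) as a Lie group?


Spin(n) double-covers SO(n); both have Lie algebra so(n) of dimension n(n-1)/2.
n = 6
n(n-1) = 6 * 5 = 30
dim Spin(6) = 30/2 = 15


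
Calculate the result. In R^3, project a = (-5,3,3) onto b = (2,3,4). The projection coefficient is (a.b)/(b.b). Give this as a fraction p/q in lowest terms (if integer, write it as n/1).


Projection coefficient = (a . b) / (b . b)
a . b = (-5)*2 + 3*3 + 3*4
= -10 + 9 + 12 = 11
b . b = 2^2 + 3^2 + 4^2
= 4 + 9 + 16 = 29
Coefficient = 11/29
In lowest terms: 11/29


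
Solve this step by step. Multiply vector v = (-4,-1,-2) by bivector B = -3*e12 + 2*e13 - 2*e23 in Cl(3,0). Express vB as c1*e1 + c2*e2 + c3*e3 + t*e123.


vB has grade-1 (vector) and grade-3 (trivector) parts: vB = (v _| B) + (v ^ B).
Vector part <vB>_1:
  e1: -v2*b12 - v3*b13 = -(-1)*(-3) - (-2)*(2) = 1
  e2: v1*b12 - v3*b23 = (-4)*(-3) - (-2)*(-2) = 8
  e3: v1*b13 + v2*b23 = (-4)*(2) + (-1)*(-2) = -6
Trivector part <vB>_3:
  e123: v1*b23 - v2*b13 + v3*b12 = (-4)*(-2) - (-1)*(2) + (-2)*(-3) = 16
vB = 1*e1 + 8*e2 - 6*e3 + 16*e123


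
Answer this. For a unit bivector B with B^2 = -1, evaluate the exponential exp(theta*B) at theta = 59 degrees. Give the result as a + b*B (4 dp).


For a unit bivector B with B^2 = -1, the exponential series gives
e^(theta*B) = cos(theta) + sin(theta)*B (the GA analogue of Euler's formula).
theta = 59 degrees = 1.029744 rad
cos(59 deg) = 0.5150
sin(59 deg) = 0.8572
exp(theta*B) = 0.5150 + 0.8572*B


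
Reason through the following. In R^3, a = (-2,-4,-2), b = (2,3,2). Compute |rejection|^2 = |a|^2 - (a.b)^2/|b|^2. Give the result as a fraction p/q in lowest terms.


|a|^2 = (-2)^2 + (-4)^2 + (-2)^2 = 24
|b|^2 = 2^2 + 3^2 + 2^2 = 17
a . b = (-2)*2 + (-4)*3 + (-2)*2 = -20
(a.b)^2 = (-20)^2 = 400
|rej|^2 = 24 - 400/17
= (408 - 400)/17
= 8/17
In lowest terms: 8/17


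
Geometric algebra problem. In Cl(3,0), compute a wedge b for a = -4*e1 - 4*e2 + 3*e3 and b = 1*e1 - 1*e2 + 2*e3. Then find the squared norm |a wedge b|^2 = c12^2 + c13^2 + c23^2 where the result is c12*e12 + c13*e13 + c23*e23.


a wedge b = (a1*b2 - a2*b1)*e12 + (a1*b3 - a3*b1)*e13 + (a2*b3 - a3*b2)*e23
e12 coeff: (-4)*(-1) - (-4)*1 = 4 - (-4) = 8
e13 coeff: (-4)*2 - 3*1 = -8 - 3 = -11
e23 coeff: (-4)*2 - 3*(-1) = -8 - (-3) = -5
|a wedge b|^2 = 8^2 + (-11)^2 + (-5)^2
= 64 + 121 + 25
= 210


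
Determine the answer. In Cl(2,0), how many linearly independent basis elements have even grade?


Even subalgebra dimension = 2^(n-1)
n = 2 + 0 = 2
2^(2 - 1) = 2^1 = 2
Verification: sum of C(2,k) for even k = 1 + 1 = 2
Result = 2


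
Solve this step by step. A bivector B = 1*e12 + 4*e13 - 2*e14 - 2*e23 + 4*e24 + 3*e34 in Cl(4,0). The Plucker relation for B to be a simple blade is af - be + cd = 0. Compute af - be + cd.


Plucker relation: af - be + cd
a*f = 1*3 = 3
b*e = 4*4 = 16
c*d = (-2)*(-2) = 4
af - be + cd = 3 - 16 + 4
= -9


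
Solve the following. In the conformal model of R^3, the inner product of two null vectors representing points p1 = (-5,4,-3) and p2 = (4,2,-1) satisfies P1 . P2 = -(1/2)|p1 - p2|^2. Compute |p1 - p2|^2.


p1 - p2 = (-9, 2, -2)
|p1 - p2|^2 = (-9)^2 + 2^2 + (-2)^2
= 81 + 4 + 4
= 89


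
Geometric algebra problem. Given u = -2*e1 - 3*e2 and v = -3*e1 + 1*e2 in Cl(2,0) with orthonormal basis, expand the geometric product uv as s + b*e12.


Expand: (-2*e1 - 3*e2)(-3*e1 + 1*e2)
= (-2)*(-3)*e1e1 + (-2)*1*e1e2 + (-3)*(-3)*e2e1 + (-3)*1*e2e2
Using e1^2 = e2^2 = 1, e2e1 = -e1e2:
Scalar part s = (-2)*(-3) + (-3)*1 = 6 + (-3) = 3
Bivector part b = (-2)*1 - (-3)*(-3) = -2 - 9 = -11
uv = 3 - 11*e12


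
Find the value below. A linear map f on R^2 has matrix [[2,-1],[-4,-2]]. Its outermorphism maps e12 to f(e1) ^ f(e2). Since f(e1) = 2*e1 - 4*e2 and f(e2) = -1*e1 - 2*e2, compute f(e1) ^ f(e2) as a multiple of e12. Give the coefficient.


The outermorphism of a linear map f sends e1^e2 to f(e1)^f(e2).
f(e1) = 2*e1 - 4*e2
f(e2) = -1*e1 - 2*e2
f(e1) ^ f(e2) = (2*e1 - 4*e2) ^ (-1*e1 - 2*e2)
= 2*(-2)*e12 + (-4)*(-1)*e21
= (-4 - 4)*e12
= -8*e12
Coefficient = -8


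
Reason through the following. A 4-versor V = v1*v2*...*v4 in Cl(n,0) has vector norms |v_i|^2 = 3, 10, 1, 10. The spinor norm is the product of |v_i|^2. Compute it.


Spinor norm N(V) = |v1|^2 * |v2|^2 * ... * |v4|^2
= 3 * 10 * 1 * 10
Running product: 3, 30, 30, 300
N(V) = 300


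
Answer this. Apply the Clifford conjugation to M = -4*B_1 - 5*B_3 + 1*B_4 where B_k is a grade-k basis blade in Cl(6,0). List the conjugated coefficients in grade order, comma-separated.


Clifford conjugate sign for grade k: (-1)^(k(k+1)/2)
Grade 1: (-1)^(1*2/2) = (-1)^1 = -1, coeff -4 -> 4
Grade 3: (-1)^(3*4/2) = (-1)^6 = 1, coeff -5 -> -5
Grade 4: (-1)^(4*5/2) = (-1)^10 = 1, coeff 1 -> 1
Conjugated coefficients: 4, -5, 1


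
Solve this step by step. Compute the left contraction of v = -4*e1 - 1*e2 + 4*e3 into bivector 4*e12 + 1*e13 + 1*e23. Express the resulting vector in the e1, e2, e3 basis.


Left contraction v _| B = <vB>_1 (grade-1 part of the geometric product vB).
Using e1_|e12 = e2, e2_|e12 = -e1, e1_|e13 = e3, e3_|e13 = -e1, e2_|e23 = e3, e3_|e23 = -e2:
e1 coeff: -v2*b12 - v3*b13 = -(-1)*(4) - (4)*(1) = 0
e2 coeff: v1*b12 - v3*b23 = (-4)*(4) - (4)*(1) = -20
e3 coeff: v1*b13 + v2*b23 = (-4)*(1) + (-1)*(1) = -5
v _| B = 0*e1 - 20*e2 - 5*e3


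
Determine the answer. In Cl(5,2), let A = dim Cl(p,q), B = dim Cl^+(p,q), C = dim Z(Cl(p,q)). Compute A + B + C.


n = 5 + 2 = 7
Total dim = 2^7 = 128
Even subalgebra dim = 2^6 = 64
n is odd, so center dim = 2
Sum = 128 + 64 + 2 = 194


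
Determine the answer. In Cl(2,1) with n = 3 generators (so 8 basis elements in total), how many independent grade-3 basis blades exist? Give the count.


Number of grade-k basis blades in Cl(p,q) with n = p + q is C(n, k).
n = 2 + 1 = 3
C(3, 3) = 3! / (3! * 0!)
= 6 / (6 * 1)
= 1


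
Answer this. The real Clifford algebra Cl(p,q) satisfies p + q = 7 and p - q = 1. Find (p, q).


We need p + q = 7 and p - q = 1.
Adding: 2p = 7 + 1 = 8, so p = 4.
Then q = 7 - 4 = 3.
(p, q) = (4, 3)


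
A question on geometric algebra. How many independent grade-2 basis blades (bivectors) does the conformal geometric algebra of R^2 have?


The conformal model of R^2 uses Cl(3,1) with m = 2 + 2 = 4 generators.
Number of grade-2 blades = C(m, 2) = C(4, 2)
= 4*3/2 = 6


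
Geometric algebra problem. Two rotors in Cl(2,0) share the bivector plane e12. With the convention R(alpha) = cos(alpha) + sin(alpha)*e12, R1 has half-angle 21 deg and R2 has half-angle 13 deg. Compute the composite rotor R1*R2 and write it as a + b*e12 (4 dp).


Same-plane rotors commute and their half-angles add:
R1*R2 = cos(a1 + a2) + sin(a1 + a2)*e12.
a1 + a2 = 21 + 13 = 34 deg
cos(34 deg) = 0.8290
sin(34 deg) = 0.5592
R1*R2 = 0.8290 + 0.5592*e12


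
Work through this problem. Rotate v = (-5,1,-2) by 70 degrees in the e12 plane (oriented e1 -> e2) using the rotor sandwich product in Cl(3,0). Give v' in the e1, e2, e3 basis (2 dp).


Rotor R = cos(35deg) - sin(35deg)*e12
Rotation angle theta = 2 * 35 = 70 degrees in the e12 plane (e1 -> e2).
The component perpendicular to the plane (e3) is invariant: v'_3 = v3 = -2.00
cos(70deg) = 0.3420, sin(70deg) = 0.9397
v'_1 = v1*cos(theta) - v2*sin(theta) = -5*0.3420 - 1*0.9397 = -2.65
v'_2 = v1*sin(theta) + v2*cos(theta) = -5*0.9397 + 1*0.3420 = -4.36
v' = -2.65*e1 - 4.36*e2 - 2.00*e3


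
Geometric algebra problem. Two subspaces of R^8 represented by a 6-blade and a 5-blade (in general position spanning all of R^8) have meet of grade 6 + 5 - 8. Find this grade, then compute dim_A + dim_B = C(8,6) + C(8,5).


Meet grade = grade(A) + grade(B) - n
= 6 + 5 - 8 = 3
C(8,6) = 28
C(8,5) = 56
dim_A + dim_B = 28 + 56 = 84


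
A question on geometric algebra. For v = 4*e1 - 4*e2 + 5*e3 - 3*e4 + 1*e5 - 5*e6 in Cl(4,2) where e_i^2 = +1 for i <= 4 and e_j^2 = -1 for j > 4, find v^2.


v^2 = sum of c_i^2 * e_i^2
Positive signature terms (e_i^2 = +1): 4^2 + (-4)^2 + 5^2 + (-3)^2 = 66
Negative signature terms (e_j^2 = -1): 1^2 + (-5)^2 = 26
v^2 = 66 - 26 = 40


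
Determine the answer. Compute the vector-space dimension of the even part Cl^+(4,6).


Even subalgebra dimension = 2^(n-1)
n = 4 + 6 = 10
2^(10 - 1) = 2^9 = 512
Verification: sum of C(10,k) for even k = 1 + 45 + 210 + 210 + 45 + 1 = 512
Result = 512


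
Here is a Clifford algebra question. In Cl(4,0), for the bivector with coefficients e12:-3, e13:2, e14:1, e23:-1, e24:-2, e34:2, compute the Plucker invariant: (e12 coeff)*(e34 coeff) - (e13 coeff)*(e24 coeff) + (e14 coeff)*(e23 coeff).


Plucker relation: af - be + cd
a*f = (-3)*2 = -6
b*e = 2*(-2) = -4
c*d = 1*(-1) = -1
af - be + cd = -6 - (-4) + (-1)
= -3


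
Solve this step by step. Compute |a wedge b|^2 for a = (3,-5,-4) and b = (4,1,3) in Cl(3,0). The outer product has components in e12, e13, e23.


a wedge b = (a1*b2 - a2*b1)*e12 + (a1*b3 - a3*b1)*e13 + (a2*b3 - a3*b2)*e23
e12 coeff: 3*1 - (-5)*4 = 3 - (-20) = 23
e13 coeff: 3*3 - (-4)*4 = 9 - (-16) = 25
e23 coeff: (-5)*3 - (-4)*1 = -15 - (-4) = -11
|a wedge b|^2 = 23^2 + 25^2 + (-11)^2
= 529 + 625 + 121
= 1275


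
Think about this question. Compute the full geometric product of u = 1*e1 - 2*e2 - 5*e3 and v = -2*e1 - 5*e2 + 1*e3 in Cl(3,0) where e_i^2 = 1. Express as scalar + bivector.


In Cl(3,0): e_i^2 = 1, e_ie_j = -e_je_i for i != j.
Scalar part = u . v = 1*(-2) + (-2)*(-5) + (-5)*1
= -2 + 10 + (-5) = 3
e12 coeff = 1*(-5) - (-2)*(-2) = -5 - 4 = -9
e13 coeff = 1*1 - (-5)*(-2) = 1 - 10 = -9
e23 coeff = (-2)*1 - (-5)*(-5) = -2 - 25 = -27
uv = 3 - 9*e12 - 9*e13 - 27*e23


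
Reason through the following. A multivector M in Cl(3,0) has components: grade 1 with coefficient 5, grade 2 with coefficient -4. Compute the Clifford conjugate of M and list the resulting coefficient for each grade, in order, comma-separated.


Clifford conjugate sign for grade k: (-1)^(k(k+1)/2)
Grade 1: (-1)^(1*2/2) = (-1)^1 = -1, coeff 5 -> -5
Grade 2: (-1)^(2*3/2) = (-1)^3 = -1, coeff -4 -> 4
Conjugated coefficients: -5, 4


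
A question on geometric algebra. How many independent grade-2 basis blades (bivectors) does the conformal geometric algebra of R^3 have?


The conformal model of R^3 uses Cl(4,1) with m = 3 + 2 = 5 generators.
Number of grade-2 blades = C(m, 2) = C(5, 2)
= 5*4/2 = 10


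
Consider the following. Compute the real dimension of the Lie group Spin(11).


Spin(n) double-covers SO(n); both have Lie algebra so(n) of dimension n(n-1)/2.
n = 11
n(n-1) = 11 * 10 = 110
dim Spin(11) = 110/2 = 55


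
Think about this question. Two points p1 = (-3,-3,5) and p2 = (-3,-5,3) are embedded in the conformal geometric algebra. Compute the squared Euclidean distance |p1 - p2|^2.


p1 - p2 = (0, 2, 2)
|p1 - p2|^2 = 0^2 + 2^2 + 2^2
= 0 + 4 + 4
= 8


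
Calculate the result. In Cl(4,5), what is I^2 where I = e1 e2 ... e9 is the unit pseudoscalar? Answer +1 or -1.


The pseudoscalar I = e1...e_n (product of all n generators) of Cl(p,q) satisfies I^2 = (-1)^(q + n(n-1)/2).
p = 4, q = 5, n = p + q = 9
n(n-1)/2 = 9 * 8 / 2 = 36
Exponent = q + n(n-1)/2 = 5 + 36 = 41
I^2 = (-1)^41 = -1


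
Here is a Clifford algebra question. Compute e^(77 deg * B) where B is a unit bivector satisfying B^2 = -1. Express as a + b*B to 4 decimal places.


For a unit bivector B with B^2 = -1, the exponential series gives
e^(theta*B) = cos(theta) + sin(theta)*B (the GA analogue of Euler's formula).
theta = 77 degrees = 1.343904 rad
cos(77 deg) = 0.2250
sin(77 deg) = 0.9744
exp(theta*B) = 0.2250 + 0.9744*B


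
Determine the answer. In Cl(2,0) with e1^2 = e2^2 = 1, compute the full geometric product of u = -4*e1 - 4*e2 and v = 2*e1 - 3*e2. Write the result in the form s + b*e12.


Expand: (-4*e1 - 4*e2)(2*e1 - 3*e2)
= (-4)*2*e1e1 + (-4)*(-3)*e1e2 + (-4)*2*e2e1 + (-4)*(-3)*e2e2
Using e1^2 = e2^2 = 1, e2e1 = -e1e2:
Scalar part s = (-4)*2 + (-4)*(-3) = -8 + 12 = 4
Bivector part b = (-4)*(-3) - (-4)*2 = 12 - (-8) = 20
uv = 4 + 20*e12


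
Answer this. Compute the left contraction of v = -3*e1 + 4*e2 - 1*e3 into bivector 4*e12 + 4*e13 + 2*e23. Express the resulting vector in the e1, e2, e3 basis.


Left contraction v _| B = <vB>_1 (grade-1 part of the geometric product vB).
Using e1_|e12 = e2, e2_|e12 = -e1, e1_|e13 = e3, e3_|e13 = -e1, e2_|e23 = e3, e3_|e23 = -e2:
e1 coeff: -v2*b12 - v3*b13 = -(4)*(4) - (-1)*(4) = -12
e2 coeff: v1*b12 - v3*b23 = (-3)*(4) - (-1)*(2) = -10
e3 coeff: v1*b13 + v2*b23 = (-3)*(4) + (4)*(2) = -4
v _| B = -12*e1 - 10*e2 - 4*e3


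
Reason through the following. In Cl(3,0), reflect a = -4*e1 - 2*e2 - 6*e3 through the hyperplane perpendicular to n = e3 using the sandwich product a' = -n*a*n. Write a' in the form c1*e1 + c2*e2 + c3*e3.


Reflection formula: a' = -n*a*n, with n = e3 (unit vector, n^2 = 1).
For reflection through hyperplane perp to e3:
The component along e3 flips sign, others stay.
a = (-4, -2, -6)
a' = (-4, -2, 6)
a' = -4*e1 - 2*e2 + 6*e3


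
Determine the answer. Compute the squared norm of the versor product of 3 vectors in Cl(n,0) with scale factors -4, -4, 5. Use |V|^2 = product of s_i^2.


Each vector v_i has |v_i|^2 = s_i^2
Squared scales: (-4)^2 = 16, (-4)^2 = 16, 5^2 = 25
|V|^2 = 16 * 16 * 25
= 6400


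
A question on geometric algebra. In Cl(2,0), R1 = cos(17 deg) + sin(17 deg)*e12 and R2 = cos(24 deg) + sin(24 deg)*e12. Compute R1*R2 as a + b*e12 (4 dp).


Same-plane rotors commute and their half-angles add:
R1*R2 = cos(a1 + a2) + sin(a1 + a2)*e12.
a1 + a2 = 17 + 24 = 41 deg
cos(41 deg) = 0.7547
sin(41 deg) = 0.6561
R1*R2 = 0.7547 + 0.6561*e12


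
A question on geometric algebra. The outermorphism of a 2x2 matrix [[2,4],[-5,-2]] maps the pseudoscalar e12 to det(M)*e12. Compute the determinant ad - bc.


The outermorphism of a linear map f sends e1^e2 to f(e1)^f(e2).
f(e1) = 2*e1 - 5*e2
f(e2) = 4*e1 - 2*e2
f(e1) ^ f(e2) = (2*e1 - 5*e2) ^ (4*e1 - 2*e2)
= 2*(-2)*e12 + (-5)*4*e21
= (-4 - (-20))*e12
= 16*e12
Coefficient = 16


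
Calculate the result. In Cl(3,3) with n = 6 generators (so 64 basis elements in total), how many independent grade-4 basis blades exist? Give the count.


Number of grade-k basis blades in Cl(p,q) with n = p + q is C(n, k).
n = 3 + 3 = 6
C(6, 4) = 6! / (4! * 2!)
= 720 / (24 * 2)
= 15


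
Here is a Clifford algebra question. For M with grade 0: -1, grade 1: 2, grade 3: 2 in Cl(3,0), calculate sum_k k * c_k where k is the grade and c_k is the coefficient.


Grade-weighted sum = sum of grade_k * coefficient_k
0*(-1) = 0
1*2 = 2
3*2 = 6
Total = 0 + 2 + 6 = 8


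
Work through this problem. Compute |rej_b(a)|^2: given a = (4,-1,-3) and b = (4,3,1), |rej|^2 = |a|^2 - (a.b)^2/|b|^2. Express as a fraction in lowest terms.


|a|^2 = 4^2 + (-1)^2 + (-3)^2 = 26
|b|^2 = 4^2 + 3^2 + 1^2 = 26
a . b = 4*4 + (-1)*3 + (-3)*1 = 10
(a.b)^2 = 10^2 = 100
|rej|^2 = 26 - 100/26
= (676 - 100)/26
= 576/26
In lowest terms: 288/13


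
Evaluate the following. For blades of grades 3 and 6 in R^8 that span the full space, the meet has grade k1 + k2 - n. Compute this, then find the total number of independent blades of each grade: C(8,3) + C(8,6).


Meet grade = grade(A) + grade(B) - n
= 3 + 6 - 8 = 1
C(8,3) = 56
C(8,6) = 28
dim_A + dim_B = 56 + 28 = 84


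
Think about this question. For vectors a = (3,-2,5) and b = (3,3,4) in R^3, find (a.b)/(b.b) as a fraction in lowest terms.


Projection coefficient = (a . b) / (b . b)
a . b = 3*3 + (-2)*3 + 5*4
= 9 + (-6) + 20 = 23
b . b = 3^2 + 3^2 + 4^2
= 9 + 9 + 16 = 34
Coefficient = 23/34
In lowest terms: 23/34


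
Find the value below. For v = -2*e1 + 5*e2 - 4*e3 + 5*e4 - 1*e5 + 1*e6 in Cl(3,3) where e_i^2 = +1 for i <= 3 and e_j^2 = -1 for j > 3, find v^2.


v^2 = sum of c_i^2 * e_i^2
Positive signature terms (e_i^2 = +1): (-2)^2 + 5^2 + (-4)^2 = 45
Negative signature terms (e_j^2 = -1): 5^2 + (-1)^2 + 1^2 = 27
v^2 = 45 - 27 = 18


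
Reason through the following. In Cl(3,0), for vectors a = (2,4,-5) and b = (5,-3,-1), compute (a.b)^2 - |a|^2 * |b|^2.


a . b = 2*5 + 4*(-3) + (-5)*(-1)
= 10 + (-12) + 5 = 3
|a|^2 = 2^2 + 4^2 + (-5)^2 = 45
|b|^2 = 5^2 + (-3)^2 + (-1)^2 = 35
(a.b)^2 = 3^2 = 9
|a|^2 * |b|^2 = 45 * 35 = 1575
Result = 9 - 1575 = -1566


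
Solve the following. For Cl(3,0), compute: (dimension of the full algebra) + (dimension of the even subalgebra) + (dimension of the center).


n = 3 + 0 = 3
Total dim = 2^3 = 8
Even subalgebra dim = 2^2 = 4
n is odd, so center dim = 2
Sum = 8 + 4 + 2 = 14


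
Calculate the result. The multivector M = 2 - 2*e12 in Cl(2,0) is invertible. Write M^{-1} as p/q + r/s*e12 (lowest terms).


M = 2 - 2*e12, where e12^2 = -1.
Since M commutes with its reverse ~M = a - b*e12, M * ~M = a^2 - b^2*e12^2 = a^2 + b^2.
So M^{-1} = ~M / (a^2 + b^2) = (a - b*e12)/(a^2 + b^2).
a^2 + b^2 = 4 + 4 = 8
Scalar part = 2/8 = 1/4
Bivector coeff = 2/8 = 1/4
M^{-1} = 1/4 + 1/4*e12


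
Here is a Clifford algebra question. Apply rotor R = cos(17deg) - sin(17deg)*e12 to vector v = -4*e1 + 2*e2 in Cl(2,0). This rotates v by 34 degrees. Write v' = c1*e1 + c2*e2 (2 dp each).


Rotor R = cos(17deg) - sin(17deg)*e12
Rotation angle theta = 2 * 17 = 34 degrees
v' = R*v*~R rotates v by theta.
cos(34deg) = 0.8290, sin(34deg) = 0.5592
v'_1 = -4*cos(34deg) - 2*sin(34deg)
= -4*0.8290 - 2*0.5592
= -4.43
v'_2 = -4*sin(34deg) + 2*cos(34deg)
= -4*0.5592 + 2*0.8290
= -0.58
v' = -4.43*e1 - 0.58*e2


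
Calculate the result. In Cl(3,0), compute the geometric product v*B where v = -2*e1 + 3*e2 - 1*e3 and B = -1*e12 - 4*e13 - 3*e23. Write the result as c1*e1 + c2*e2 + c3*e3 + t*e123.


vB has grade-1 (vector) and grade-3 (trivector) parts: vB = (v _| B) + (v ^ B).
Vector part <vB>_1:
  e1: -v2*b12 - v3*b13 = -(3)*(-1) - (-1)*(-4) = -1
  e2: v1*b12 - v3*b23 = (-2)*(-1) - (-1)*(-3) = -1
  e3: v1*b13 + v2*b23 = (-2)*(-4) + (3)*(-3) = -1
Trivector part <vB>_3:
  e123: v1*b23 - v2*b13 + v3*b12 = (-2)*(-3) - (3)*(-4) + (-1)*(-1) = 19
vB = -1*e1 - 1*e2 - 1*e3 + 19*e123


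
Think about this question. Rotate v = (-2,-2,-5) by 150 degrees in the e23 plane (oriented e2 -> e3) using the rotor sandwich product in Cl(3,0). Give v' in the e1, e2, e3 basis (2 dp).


Rotor R = cos(75deg) - sin(75deg)*e23
Rotation angle theta = 2 * 75 = 150 degrees in the e23 plane (e2 -> e3).
The component perpendicular to the plane (e1) is invariant: v'_1 = v1 = -2.00
cos(150deg) = -0.8660, sin(150deg) = 0.5000
v'_2 = v2*cos(theta) - v3*sin(theta) = -2*(-0.8660) - (-5)*0.5000 = 4.23
v'_3 = v2*sin(theta) + v3*cos(theta) = -2*0.5000 + (-5)*(-0.8660) = 3.33
v' = -2.00*e1 + 4.23*e2 + 3.33*e3


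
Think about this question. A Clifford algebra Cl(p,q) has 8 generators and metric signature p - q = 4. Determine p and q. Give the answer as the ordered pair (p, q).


We need p + q = 8 and p - q = 4.
Adding: 2p = 8 + 4 = 12, so p = 6.
Then q = 8 - 6 = 2.
(p, q) = (6, 2)


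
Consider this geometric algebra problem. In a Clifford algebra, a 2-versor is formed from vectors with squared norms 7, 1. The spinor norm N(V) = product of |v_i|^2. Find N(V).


Spinor norm N(V) = |v1|^2 * |v2|^2 * ... * |v2|^2
= 7 * 1
Running product: 7, 7
N(V) = 7


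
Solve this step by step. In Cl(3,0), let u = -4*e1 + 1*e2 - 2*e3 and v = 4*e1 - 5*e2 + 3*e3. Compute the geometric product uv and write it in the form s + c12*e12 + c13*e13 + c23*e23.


In Cl(3,0): e_i^2 = 1, e_ie_j = -e_je_i for i != j.
Scalar part = u . v = (-4)*4 + 1*(-5) + (-2)*3
= -16 + (-5) + (-6) = -27
e12 coeff = (-4)*(-5) - 1*4 = 20 - 4 = 16
e13 coeff = (-4)*3 - (-2)*4 = -12 - (-8) = -4
e23 coeff = 1*3 - (-2)*(-5) = 3 - 10 = -7
uv = -27 + 16*e12 - 4*e13 - 7*e23


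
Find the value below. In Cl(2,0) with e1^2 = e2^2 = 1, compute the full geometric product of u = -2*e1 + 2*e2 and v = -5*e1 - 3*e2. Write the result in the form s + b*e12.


Expand: (-2*e1 + 2*e2)(-5*e1 - 3*e2)
= (-2)*(-5)*e1e1 + (-2)*(-3)*e1e2 + 2*(-5)*e2e1 + 2*(-3)*e2e2
Using e1^2 = e2^2 = 1, e2e1 = -e1e2:
Scalar part s = (-2)*(-5) + 2*(-3) = 10 + (-6) = 4
Bivector part b = (-2)*(-3) - 2*(-5) = 6 - (-10) = 16
uv = 4 + 16*e12


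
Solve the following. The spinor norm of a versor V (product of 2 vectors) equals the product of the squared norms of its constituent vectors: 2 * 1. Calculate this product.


Spinor norm N(V) = |v1|^2 * |v2|^2 * ... * |v2|^2
= 2 * 1
Running product: 2, 2
N(V) = 2


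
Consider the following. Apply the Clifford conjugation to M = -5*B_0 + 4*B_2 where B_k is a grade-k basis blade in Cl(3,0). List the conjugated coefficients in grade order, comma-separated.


Clifford conjugate sign for grade k: (-1)^(k(k+1)/2)
Grade 0: (-1)^(0*1/2) = (-1)^0 = 1, coeff -5 -> -5
Grade 2: (-1)^(2*3/2) = (-1)^3 = -1, coeff 4 -> -4
Conjugated coefficients: -5, -4


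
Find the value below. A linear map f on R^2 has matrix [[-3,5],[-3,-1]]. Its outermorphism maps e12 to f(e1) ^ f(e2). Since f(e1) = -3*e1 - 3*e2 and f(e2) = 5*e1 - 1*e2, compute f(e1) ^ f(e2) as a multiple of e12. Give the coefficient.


The outermorphism of a linear map f sends e1^e2 to f(e1)^f(e2).
f(e1) = -3*e1 - 3*e2
f(e2) = 5*e1 - 1*e2
f(e1) ^ f(e2) = (-3*e1 - 3*e2) ^ (5*e1 - 1*e2)
= (-3)*(-1)*e12 + (-3)*5*e21
= (3 - (-15))*e12
= 18*e12
Coefficient = 18


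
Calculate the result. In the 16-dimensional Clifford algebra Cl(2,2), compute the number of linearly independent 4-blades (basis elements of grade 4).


Number of grade-k basis blades in Cl(p,q) with n = p + q is C(n, k).
n = 2 + 2 = 4
C(4, 4) = 4! / (4! * 0!)
= 24 / (24 * 1)
= 1


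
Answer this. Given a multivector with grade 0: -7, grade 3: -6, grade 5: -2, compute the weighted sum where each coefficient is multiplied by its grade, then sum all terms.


Grade-weighted sum = sum of grade_k * coefficient_k
0*(-7) = 0
3*(-6) = -18
5*(-2) = -10
Total = 0 + (-18) + (-10) = -28


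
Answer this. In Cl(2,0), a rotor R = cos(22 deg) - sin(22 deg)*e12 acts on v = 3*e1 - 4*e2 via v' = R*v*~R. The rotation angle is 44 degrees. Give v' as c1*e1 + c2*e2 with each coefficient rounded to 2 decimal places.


Rotor R = cos(22deg) - sin(22deg)*e12
Rotation angle theta = 2 * 22 = 44 degrees
v' = R*v*~R rotates v by theta.
cos(44deg) = 0.7193, sin(44deg) = 0.6947
v'_1 = 3*cos(44deg) - (-4)*sin(44deg)
= 3*0.7193 - (-4)*0.6947
= 4.94
v'_2 = 3*sin(44deg) + (-4)*cos(44deg)
= 3*0.6947 + (-4)*0.7193
= -0.79
v' = 4.94*e1 - 0.79*e2


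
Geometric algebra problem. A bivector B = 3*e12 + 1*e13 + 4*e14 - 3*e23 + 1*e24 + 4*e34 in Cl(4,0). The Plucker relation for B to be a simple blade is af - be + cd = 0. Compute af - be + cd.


Plucker relation: af - be + cd
a*f = 3*4 = 12
b*e = 1*1 = 1
c*d = 4*(-3) = -12
af - be + cd = 12 - 1 + (-12)
= -1


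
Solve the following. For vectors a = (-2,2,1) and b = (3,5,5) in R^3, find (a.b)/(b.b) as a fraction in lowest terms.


Projection coefficient = (a . b) / (b . b)
a . b = (-2)*3 + 2*5 + 1*5
= -6 + 10 + 5 = 9
b . b = 3^2 + 5^2 + 5^2
= 9 + 25 + 25 = 59
Coefficient = 9/59
In lowest terms: 9/59


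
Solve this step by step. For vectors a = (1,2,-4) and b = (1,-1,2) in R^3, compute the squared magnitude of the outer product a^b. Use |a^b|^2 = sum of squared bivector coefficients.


a wedge b = (a1*b2 - a2*b1)*e12 + (a1*b3 - a3*b1)*e13 + (a2*b3 - a3*b2)*e23
e12 coeff: 1*(-1) - 2*1 = -1 - 2 = -3
e13 coeff: 1*2 - (-4)*1 = 2 - (-4) = 6
e23 coeff: 2*2 - (-4)*(-1) = 4 - 4 = 0
|a wedge b|^2 = (-3)^2 + 6^2 + 0^2
= 9 + 36 + 0
= 45


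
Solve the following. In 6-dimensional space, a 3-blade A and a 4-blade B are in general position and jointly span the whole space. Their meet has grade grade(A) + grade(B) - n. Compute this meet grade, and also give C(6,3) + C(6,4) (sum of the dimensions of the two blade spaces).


Meet grade = grade(A) + grade(B) - n
= 3 + 4 - 6 = 1
C(6,3) = 20
C(6,4) = 15
dim_A + dim_B = 20 + 15 = 35


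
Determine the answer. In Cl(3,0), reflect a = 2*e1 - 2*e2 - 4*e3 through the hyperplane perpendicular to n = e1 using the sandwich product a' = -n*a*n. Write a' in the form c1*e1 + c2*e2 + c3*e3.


Reflection formula: a' = -n*a*n, with n = e1 (unit vector, n^2 = 1).
For reflection through hyperplane perp to e1:
The component along e1 flips sign, others stay.
a = (2, -2, -4)
a' = (-2, -2, -4)
a' = -2*e1 - 2*e2 - 4*e3


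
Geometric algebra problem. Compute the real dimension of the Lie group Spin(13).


Spin(n) double-covers SO(n); both have Lie algebra so(n) of dimension n(n-1)/2.
n = 13
n(n-1) = 13 * 12 = 156
dim Spin(13) = 156/2 = 78


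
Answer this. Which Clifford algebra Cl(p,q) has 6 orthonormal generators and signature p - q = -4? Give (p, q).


We need p + q = 6 and p - q = -4.
Adding: 2p = 6 + (-4) = 2, so p = 1.
Then q = 6 - 1 = 5.
(p, q) = (1, 5)


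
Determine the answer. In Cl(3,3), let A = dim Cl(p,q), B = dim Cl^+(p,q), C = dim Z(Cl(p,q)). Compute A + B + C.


n = 3 + 3 = 6
Total dim = 2^6 = 64
Even subalgebra dim = 2^5 = 32
n is even, so center dim = 1
Sum = 64 + 32 + 1 = 97


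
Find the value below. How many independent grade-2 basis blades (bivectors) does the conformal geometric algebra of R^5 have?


The conformal model of R^5 uses Cl(6,1) with m = 5 + 2 = 7 generators.
Number of grade-2 blades = C(m, 2) = C(7, 2)
= 7*6/2 = 21


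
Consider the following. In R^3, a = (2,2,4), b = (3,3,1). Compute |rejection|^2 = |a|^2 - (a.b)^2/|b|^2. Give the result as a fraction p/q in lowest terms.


|a|^2 = 2^2 + 2^2 + 4^2 = 24
|b|^2 = 3^2 + 3^2 + 1^2 = 19
a . b = 2*3 + 2*3 + 4*1 = 16
(a.b)^2 = 16^2 = 256
|rej|^2 = 24 - 256/19
= (456 - 256)/19
= 200/19
In lowest terms: 200/19
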